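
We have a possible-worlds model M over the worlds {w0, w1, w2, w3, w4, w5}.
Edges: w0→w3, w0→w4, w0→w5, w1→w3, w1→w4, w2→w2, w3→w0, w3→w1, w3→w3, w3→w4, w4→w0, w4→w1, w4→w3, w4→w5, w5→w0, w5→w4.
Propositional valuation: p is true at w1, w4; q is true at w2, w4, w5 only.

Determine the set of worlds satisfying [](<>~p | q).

w0, w1, w2, w3, w4, w5

Let φ = [](<>~p | q). Evaluate φ at each world:
  w0 (successors {w3, w4, w5}): φ is true.
  w1 (successors {w3, w4}): φ is true.
  w2 (successors {w2}): φ is true.
  w3 (successors {w0, w1, w3, w4}): φ is true.
  w4 (successors {w0, w1, w3, w5}): φ is true.
  w5 (successors {w0, w4}): φ is true.
For instance, at w0:
  At w0: [](<>~p | q) requires <>~p | q at every successor {w3, w4, w5}.
      At w3: <>~p is true, q is false, so <>~p | q is true.
      At w4: <>~p is true, q is true, so <>~p | q is true.
      At w5: <>~p is true, q is true, so <>~p | q is true.
  So [](<>~p | q) is true at w0.
Satisfying worlds: {w0, w1, w2, w3, w4, w5}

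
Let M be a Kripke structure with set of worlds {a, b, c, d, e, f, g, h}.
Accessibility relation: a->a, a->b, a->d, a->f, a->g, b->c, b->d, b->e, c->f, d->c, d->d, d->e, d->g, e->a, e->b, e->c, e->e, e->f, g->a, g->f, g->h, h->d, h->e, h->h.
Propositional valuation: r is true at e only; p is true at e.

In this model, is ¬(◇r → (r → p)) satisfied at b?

No

At b: ◇r → (r → p) is true, so ¬(◇r → (r → p)) is false.
  At b: ◇r is true, r → p is true, so ◇r → (r → p) is true.
    At b: ◇r requires r at some successor in {c, d, e}.
      r holds at e, so ◇r is true at b.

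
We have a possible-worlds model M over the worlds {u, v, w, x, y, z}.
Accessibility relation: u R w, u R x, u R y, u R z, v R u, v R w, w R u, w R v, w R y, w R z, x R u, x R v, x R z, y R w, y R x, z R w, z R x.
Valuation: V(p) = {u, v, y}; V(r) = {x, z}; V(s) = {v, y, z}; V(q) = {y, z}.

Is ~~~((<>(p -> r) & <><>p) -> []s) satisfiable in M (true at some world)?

Recall that []ψ holds at a world iff ψ holds at every accessible world, and <>ψ holds iff ψ holds at some accessible world.
Let φ = ~~~((<>(p -> r) & <><>p) -> []s). Evaluate φ at each world:
  u (successors {w, x, y, z}): φ is true.
  v (successors {u, w}): φ is true.
  w (successors {u, v, y, z}): φ is true.
  x (successors {u, v, z}): φ is true.
  y (successors {w, x}): φ is true.
  z (successors {w, x}): φ is true.
Detail at u (witness):
  At u: ~~((<>(p -> r) & <><>p) -> []s) is false, so ~~~((<>(p -> r) & <><>p) -> []s) is true.
    At u: ~((<>(p -> r) & <><>p) -> []s) is true, so ~~((<>(p -> r) & <><>p) -> []s) is false.
      At u: (<>(p -> r) & <><>p) -> []s is false, so ~((<>(p -> r) & <><>p) -> []s) is true.

Yes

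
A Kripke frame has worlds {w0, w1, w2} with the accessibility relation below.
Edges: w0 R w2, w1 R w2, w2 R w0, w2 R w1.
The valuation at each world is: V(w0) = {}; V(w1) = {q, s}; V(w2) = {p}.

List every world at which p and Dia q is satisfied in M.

Recall that Dia ψ holds at a world iff ψ holds at some accessible world.
Let φ = p and Dia q. Evaluate φ at each world:
  w0 (successors {w2}): φ is false.
  w1 (successors {w2}): φ is false.
  w2 (successors {w0, w1}): φ is true.
For instance, at w2:
  At w2: p is true, Dia q is true, so p and Dia q is true.
    At w2: Dia q requires q at some successor in {w0, w1}.
      q holds at w1, so Dia q is true at w2.
Satisfying worlds: {w2}

w2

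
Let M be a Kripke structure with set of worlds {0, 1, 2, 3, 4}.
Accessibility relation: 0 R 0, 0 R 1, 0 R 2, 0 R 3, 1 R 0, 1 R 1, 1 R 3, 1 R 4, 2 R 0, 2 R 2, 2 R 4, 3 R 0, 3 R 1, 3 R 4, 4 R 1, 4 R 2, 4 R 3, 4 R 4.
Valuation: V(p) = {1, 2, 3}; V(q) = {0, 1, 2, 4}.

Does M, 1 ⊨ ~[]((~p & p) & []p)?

Recall that []ψ holds at a world iff ψ holds at every accessible world, and <>ψ holds iff ψ holds at some accessible world.
At 1: []((~p & p) & []p) is false, so ~[]((~p & p) & []p) is true.
  At 1: []((~p & p) & []p) requires (~p & p) & []p at every successor {0, 1, 3, 4}.
    (~p & p) & []p fails at 0, so []((~p & p) & []p) is false at 1.
      At 0: ~p & p is false, []p is false, so (~p & p) & []p is false.

Yes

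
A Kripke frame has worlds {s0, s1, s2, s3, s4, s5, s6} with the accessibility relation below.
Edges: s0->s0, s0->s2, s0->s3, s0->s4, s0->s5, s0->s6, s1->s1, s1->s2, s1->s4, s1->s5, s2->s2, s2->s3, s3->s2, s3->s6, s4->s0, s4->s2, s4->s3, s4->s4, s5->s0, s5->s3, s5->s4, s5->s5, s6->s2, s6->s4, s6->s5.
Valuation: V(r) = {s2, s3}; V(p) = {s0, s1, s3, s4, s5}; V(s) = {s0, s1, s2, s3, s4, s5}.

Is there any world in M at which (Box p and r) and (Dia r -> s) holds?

No

Let φ = (Box p and r) and (Dia r -> s). Evaluate φ at each world:
  s0 (successors {s0, s2, s3, s4, s5, s6}): φ is false.
  s1 (successors {s1, s2, s4, s5}): φ is false.
  s2 (successors {s2, s3}): φ is false.
  s3 (successors {s2, s6}): φ is false.
  s4 (successors {s0, s2, s3, s4}): φ is false.
  s5 (successors {s0, s3, s4, s5}): φ is false.
  s6 (successors {s2, s4, s5}): φ is false.
For instance, at s5:
  At s5: Box p and r is false, Dia r -> s is true, so (Box p and r) and (Dia r -> s) is false.
    At s5: Box p is true, r is false, so Box p and r is false.
      At s5: Box p requires p at every successor {s0, s3, s4, s5}.
        At s0: p is true.
        At s3: p is true.
        At s4: p is true.
        At s5: p is true.
      So Box p is true at s5.
    At s5: Dia r is true, s is true, so Dia r -> s is true.
      At s5: Dia r requires r at some successor in {s0, s3, s4, s5}.
        r holds at s3, so Dia r is true at s5.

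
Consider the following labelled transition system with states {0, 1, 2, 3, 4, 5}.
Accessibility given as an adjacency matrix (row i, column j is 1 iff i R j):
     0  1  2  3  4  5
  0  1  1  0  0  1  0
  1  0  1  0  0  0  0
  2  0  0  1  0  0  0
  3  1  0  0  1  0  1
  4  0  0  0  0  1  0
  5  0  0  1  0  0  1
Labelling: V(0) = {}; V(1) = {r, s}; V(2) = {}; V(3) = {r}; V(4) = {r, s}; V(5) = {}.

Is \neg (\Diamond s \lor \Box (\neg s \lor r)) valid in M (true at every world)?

Let φ = \neg (\Diamond s \lor \Box (\neg s \lor r)). Evaluate φ at each world:
  0 (successors {0, 1, 4}): φ is false.
  1 (successors {1}): φ is false.
  2 (successors {2}): φ is false.
  3 (successors {0, 3, 5}): φ is false.
  4 (successors {4}): φ is false.
  5 (successors {2, 5}): φ is false.
Detail at 0 (counterexample):
  At 0: \Diamond s \lor \Box (\neg s \lor r) is true, so \neg (\Diamond s \lor \Box (\neg s \lor r)) is false.
    At 0: \Diamond s is true, \Box (\neg s \lor r) is true, so \Diamond s \lor \Box (\neg s \lor r) is true.
      At 0: \Diamond s requires s at some successor in {0, 1, 4}.
        s holds at 1, so \Diamond s is true at 0.
      At 0: \Box (\neg s \lor r) requires \neg s \lor r at every successor {0, 1, 4}.
        At 0: \neg s \lor r is true.
        At 1: \neg s \lor r is true.
        At 4: \neg s \lor r is true.
      So \Box (\neg s \lor r) is true at 0.

No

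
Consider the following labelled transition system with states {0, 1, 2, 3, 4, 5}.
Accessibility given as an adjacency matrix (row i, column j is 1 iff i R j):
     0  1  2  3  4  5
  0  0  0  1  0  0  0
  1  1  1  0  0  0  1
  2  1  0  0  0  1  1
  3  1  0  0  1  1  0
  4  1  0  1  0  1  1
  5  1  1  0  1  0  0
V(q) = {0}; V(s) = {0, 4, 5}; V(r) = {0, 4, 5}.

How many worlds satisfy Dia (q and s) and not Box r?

4

Let φ = Dia (q and s) and not Box r. Evaluate φ at each world:
  0 (successors {2}): φ is false.
  1 (successors {0, 1, 5}): φ is true.
  2 (successors {0, 4, 5}): φ is false.
  3 (successors {0, 3, 4}): φ is true.
  4 (successors {0, 2, 4, 5}): φ is true.
  5 (successors {0, 1, 3}): φ is true.
For instance, at 5:
  At 5: Dia (q and s) is true, not Box r is true, so Dia (q and s) and not Box r is true.
    At 5: Dia (q and s) requires q and s at some successor in {0, 1, 3}.
      q and s holds at 0, so Dia (q and s) is true at 5.
    At 5: Box r is false, so not Box r is true.
      At 5: Box r requires r at every successor {0, 1, 3}.
        r fails at 1, so Box r is false at 5.
Satisfying worlds: {1, 3, 4, 5}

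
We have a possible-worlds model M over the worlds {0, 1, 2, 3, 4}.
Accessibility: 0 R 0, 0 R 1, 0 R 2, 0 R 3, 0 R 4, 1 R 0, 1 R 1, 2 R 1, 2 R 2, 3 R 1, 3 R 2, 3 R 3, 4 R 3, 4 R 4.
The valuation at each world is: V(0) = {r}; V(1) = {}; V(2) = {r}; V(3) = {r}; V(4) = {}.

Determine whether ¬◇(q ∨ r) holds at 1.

At 1: ◇(q ∨ r) is true, so ¬◇(q ∨ r) is false.
  At 1: ◇(q ∨ r) requires q ∨ r at some successor in {0, 1}.
    q ∨ r holds at 0, so ◇(q ∨ r) is true at 1.

No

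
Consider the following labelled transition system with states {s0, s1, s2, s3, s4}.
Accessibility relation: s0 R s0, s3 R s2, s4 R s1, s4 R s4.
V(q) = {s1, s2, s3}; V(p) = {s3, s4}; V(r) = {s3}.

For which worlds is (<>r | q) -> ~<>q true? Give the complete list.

Let φ = (<>r | q) -> ~<>q. Evaluate φ at each world:
  s0 (successors {s0}): φ is true.
  s1 (successors ∅): φ is true.
  s2 (successors ∅): φ is true.
  s3 (successors {s2}): φ is false.
  s4 (successors {s1, s4}): φ is true.
For instance, at s3:
  At s3: <>r | q is true, ~<>q is false, so (<>r | q) -> ~<>q is false.
    At s3: <>r is false, q is true, so <>r | q is true.
      At s3: <>r requires r at some successor in {s2}.
        At s2: r is false.
      So <>r is false at s3.
    At s3: <>q is true, so ~<>q is false.
      At s3: <>q requires q at some successor in {s2}.
        q holds at s2, so <>q is true at s3.
Satisfying worlds: {s0, s1, s2, s4}

s0, s1, s2, s4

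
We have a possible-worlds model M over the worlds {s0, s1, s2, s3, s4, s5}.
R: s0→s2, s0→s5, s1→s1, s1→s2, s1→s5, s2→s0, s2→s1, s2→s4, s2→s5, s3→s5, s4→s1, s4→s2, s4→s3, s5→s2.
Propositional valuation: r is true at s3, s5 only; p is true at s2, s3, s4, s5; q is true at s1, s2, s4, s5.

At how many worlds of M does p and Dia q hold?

Let φ = p and Dia q. Evaluate φ at each world:
  s0 (successors {s2, s5}): φ is false.
  s1 (successors {s1, s2, s5}): φ is false.
  s2 (successors {s0, s1, s4, s5}): φ is true.
  s3 (successors {s5}): φ is true.
  s4 (successors {s1, s2, s3}): φ is true.
  s5 (successors {s2}): φ is true.
For instance, at s2:
  At s2: p is true, Dia q is true, so p and Dia q is true.
    At s2: Dia q requires q at some successor in {s0, s1, s4, s5}.
      q holds at s1, so Dia q is true at s2.
Satisfying worlds: {s2, s3, s4, s5}

4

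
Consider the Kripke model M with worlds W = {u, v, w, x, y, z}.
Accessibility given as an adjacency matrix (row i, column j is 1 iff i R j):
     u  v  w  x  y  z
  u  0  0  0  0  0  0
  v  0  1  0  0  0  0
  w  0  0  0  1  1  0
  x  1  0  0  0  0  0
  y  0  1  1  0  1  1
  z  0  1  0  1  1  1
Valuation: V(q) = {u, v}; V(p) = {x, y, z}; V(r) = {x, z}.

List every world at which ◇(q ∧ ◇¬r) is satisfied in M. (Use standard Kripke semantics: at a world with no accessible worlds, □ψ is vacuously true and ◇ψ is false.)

v, y, z

Recall that ◇ψ holds at a world iff ψ holds at some accessible world.
Let φ = ◇(q ∧ ◇¬r). Evaluate φ at each world:
  u (successors ∅): φ is false.
  v (successors {v}): φ is true.
  w (successors {x, y}): φ is false.
  x (successors {u}): φ is false.
  y (successors {v, w, y, z}): φ is true.
  z (successors {v, x, y, z}): φ is true.
For instance, at x:
  At x: ◇(q ∧ ◇¬r) requires q ∧ ◇¬r at some successor in {u}.
    At u: q ∧ ◇¬r is false.
  So ◇(q ∧ ◇¬r) is false at x.
Satisfying worlds: {v, y, z}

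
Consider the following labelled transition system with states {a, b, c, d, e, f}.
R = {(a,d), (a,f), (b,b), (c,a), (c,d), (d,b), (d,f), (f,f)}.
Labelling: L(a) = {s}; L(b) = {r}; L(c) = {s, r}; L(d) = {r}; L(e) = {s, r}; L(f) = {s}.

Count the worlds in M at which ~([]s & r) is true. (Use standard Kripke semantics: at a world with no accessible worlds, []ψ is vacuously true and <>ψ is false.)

5

Recall that []ψ holds at a world iff ψ holds at every accessible world, and <>ψ holds iff ψ holds at some accessible world.
Let φ = ~([]s & r). Evaluate φ at each world:
  a (successors {d, f}): φ is true.
  b (successors {b}): φ is true.
  c (successors {a, d}): φ is true.
  d (successors {b, f}): φ is true.
  e (successors ∅): φ is false.
  f (successors {f}): φ is true.
For instance, at d:
  At d: []s & r is false, so ~([]s & r) is true.
    At d: []s is false, r is true, so []s & r is false.
      At d: []s requires s at every successor {b, f}.
        s fails at b, so []s is false at d.
Satisfying worlds: {a, b, c, d, f}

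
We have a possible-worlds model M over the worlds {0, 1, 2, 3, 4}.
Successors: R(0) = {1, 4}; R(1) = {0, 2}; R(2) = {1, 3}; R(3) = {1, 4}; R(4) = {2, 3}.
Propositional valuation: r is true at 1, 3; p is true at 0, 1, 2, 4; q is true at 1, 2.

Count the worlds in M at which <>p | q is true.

Let φ = <>p | q. Evaluate φ at each world:
  0 (successors {1, 4}): φ is true.
  1 (successors {0, 2}): φ is true.
  2 (successors {1, 3}): φ is true.
  3 (successors {1, 4}): φ is true.
  4 (successors {2, 3}): φ is true.
For instance, at 4:
  At 4: <>p is true, q is false, so <>p | q is true.
    At 4: <>p requires p at some successor in {2, 3}.
      p holds at 2, so <>p is true at 4.
Satisfying worlds: {0, 1, 2, 3, 4}

5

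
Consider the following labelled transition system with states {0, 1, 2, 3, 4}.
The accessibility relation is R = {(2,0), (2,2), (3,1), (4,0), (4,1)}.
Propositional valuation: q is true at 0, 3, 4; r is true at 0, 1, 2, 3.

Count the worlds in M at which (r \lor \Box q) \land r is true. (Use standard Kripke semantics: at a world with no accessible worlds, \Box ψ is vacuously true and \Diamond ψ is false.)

Let φ = (r \lor \Box q) \land r. Evaluate φ at each world:
  0 (successors ∅): φ is true.
  1 (successors ∅): φ is true.
  2 (successors {0, 2}): φ is true.
  3 (successors {1}): φ is true.
  4 (successors {0, 1}): φ is false.
For instance, at 2:
  At 2: r \lor \Box q is true, r is true, so (r \lor \Box q) \land r is true.
    At 2: r is true, \Box q is false, so r \lor \Box q is true.
      At 2: \Box q requires q at every successor {0, 2}.
        q fails at 2, so \Box q is false at 2.
Satisfying worlds: {0, 1, 2, 3}

4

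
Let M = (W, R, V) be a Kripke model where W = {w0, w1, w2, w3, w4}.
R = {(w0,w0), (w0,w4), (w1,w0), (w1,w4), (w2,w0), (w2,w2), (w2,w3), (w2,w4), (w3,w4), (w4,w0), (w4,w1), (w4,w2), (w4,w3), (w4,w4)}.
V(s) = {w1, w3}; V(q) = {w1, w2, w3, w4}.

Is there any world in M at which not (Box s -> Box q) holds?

Recall that Box ψ holds at a world iff ψ holds at every accessible world, and Dia ψ holds iff ψ holds at some accessible world.
Let φ = not (Box s -> Box q). Evaluate φ at each world:
  w0 (successors {w0, w4}): φ is false.
  w1 (successors {w0, w4}): φ is false.
  w2 (successors {w0, w2, w3, w4}): φ is false.
  w3 (successors {w4}): φ is false.
  w4 (successors {w0, w1, w2, w3, w4}): φ is false.
For instance, at w3:
  At w3: Box s -> Box q is true, so not (Box s -> Box q) is false.
    At w3: Box s is false, Box q is true, so Box s -> Box q is true.
      At w3: Box s requires s at every successor {w4}.
        s fails at w4, so Box s is false at w3.
      At w3: Box q requires q at every successor {w4}.
        At w4: q is true.
      So Box q is true at w3.

No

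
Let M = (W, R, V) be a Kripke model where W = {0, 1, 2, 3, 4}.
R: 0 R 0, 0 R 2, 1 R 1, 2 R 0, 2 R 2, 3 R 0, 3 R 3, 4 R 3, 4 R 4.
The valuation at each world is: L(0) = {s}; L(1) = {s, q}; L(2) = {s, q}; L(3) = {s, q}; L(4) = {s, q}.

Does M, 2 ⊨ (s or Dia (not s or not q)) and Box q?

No

Recall that Box ψ holds at a world iff ψ holds at every accessible world, and Dia ψ holds iff ψ holds at some accessible world.
At 2: s or Dia (not s or not q) is true, Box q is false, so (s or Dia (not s or not q)) and Box q is false.
  At 2: s is true, Dia (not s or not q) is true, so s or Dia (not s or not q) is true.
    At 2: Dia (not s or not q) requires not s or not q at some successor in {0, 2}.
      not s or not q holds at 0, so Dia (not s or not q) is true at 2.
  At 2: Box q requires q at every successor {0, 2}.
    q fails at 0, so Box q is false at 2.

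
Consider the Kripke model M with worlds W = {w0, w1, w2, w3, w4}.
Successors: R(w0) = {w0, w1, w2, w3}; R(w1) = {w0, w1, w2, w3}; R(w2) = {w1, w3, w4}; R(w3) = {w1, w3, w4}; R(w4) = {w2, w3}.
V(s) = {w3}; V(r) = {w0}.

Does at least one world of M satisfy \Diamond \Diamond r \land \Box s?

No

Recall that \Box ψ holds at a world iff ψ holds at every accessible world, and \Diamond ψ holds iff ψ holds at some accessible world.
Let φ = \Diamond \Diamond r \land \Box s. Evaluate φ at each world:
  w0 (successors {w0, w1, w2, w3}): φ is false.
  w1 (successors {w0, w1, w2, w3}): φ is false.
  w2 (successors {w1, w3, w4}): φ is false.
  w3 (successors {w1, w3, w4}): φ is false.
  w4 (successors {w2, w3}): φ is false.
For instance, at w3:
  At w3: \Diamond \Diamond r is true, \Box s is false, so \Diamond \Diamond r \land \Box s is false.
    At w3: \Diamond \Diamond r requires \Diamond r at some successor in {w1, w3, w4}.
      \Diamond r holds at w1, so \Diamond \Diamond r is true at w3.
    At w3: \Box s requires s at every successor {w1, w3, w4}.
      s fails at w1, so \Box s is false at w3.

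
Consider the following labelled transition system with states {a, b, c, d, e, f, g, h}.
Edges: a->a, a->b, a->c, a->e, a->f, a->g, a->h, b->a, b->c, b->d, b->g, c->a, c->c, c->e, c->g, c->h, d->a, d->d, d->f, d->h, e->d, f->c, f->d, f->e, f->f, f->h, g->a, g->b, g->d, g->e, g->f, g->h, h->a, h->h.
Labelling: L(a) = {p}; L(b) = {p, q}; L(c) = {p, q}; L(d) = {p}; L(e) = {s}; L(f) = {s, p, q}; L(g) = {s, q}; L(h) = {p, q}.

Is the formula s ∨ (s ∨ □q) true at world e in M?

At e: s is true, s ∨ □q is true, so s ∨ (s ∨ □q) is true.
  At e: s is true, □q is false, so s ∨ □q is true.
    At e: □q requires q at every successor {d}.
      q fails at d, so □q is false at e.

Yes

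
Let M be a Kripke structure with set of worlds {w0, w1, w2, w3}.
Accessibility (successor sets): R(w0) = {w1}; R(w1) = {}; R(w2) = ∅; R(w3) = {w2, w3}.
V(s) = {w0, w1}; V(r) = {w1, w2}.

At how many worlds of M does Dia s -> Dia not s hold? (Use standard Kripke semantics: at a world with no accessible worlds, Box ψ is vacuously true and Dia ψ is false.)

Let φ = Dia s -> Dia not s. Evaluate φ at each world:
  w0 (successors {w1}): φ is false.
  w1 (successors ∅): φ is true.
  w2 (successors ∅): φ is true.
  w3 (successors {w2, w3}): φ is true.
For instance, at w0:
  At w0: Dia s is true, Dia not s is false, so Dia s -> Dia not s is false.
    At w0: Dia s requires s at some successor in {w1}.
      s holds at w1, so Dia s is true at w0.
    At w0: Dia not s requires not s at some successor in {w1}.
      At w1: not s is false.
    So Dia not s is false at w0.
Satisfying worlds: {w1, w2, w3}

3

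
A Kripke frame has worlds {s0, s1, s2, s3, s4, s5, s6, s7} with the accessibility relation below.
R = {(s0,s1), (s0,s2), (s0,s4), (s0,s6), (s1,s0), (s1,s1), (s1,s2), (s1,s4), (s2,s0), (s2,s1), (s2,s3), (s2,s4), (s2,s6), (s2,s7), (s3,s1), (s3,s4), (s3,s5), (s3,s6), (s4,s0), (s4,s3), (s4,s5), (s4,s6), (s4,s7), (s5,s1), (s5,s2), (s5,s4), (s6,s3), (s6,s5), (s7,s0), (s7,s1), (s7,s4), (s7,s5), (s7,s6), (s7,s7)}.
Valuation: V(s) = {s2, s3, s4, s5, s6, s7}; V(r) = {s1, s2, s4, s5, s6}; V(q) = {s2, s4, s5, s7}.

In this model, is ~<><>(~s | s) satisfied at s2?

Recall that <>ψ holds at a world iff ψ holds at some accessible world.
At s2: <><>(~s | s) is true, so ~<><>(~s | s) is false.
  At s2: <><>(~s | s) requires <>(~s | s) at some successor in {s0, s1, s3, s4, s6, s7}.
    <>(~s | s) holds at s0, so <><>(~s | s) is true at s2.
      At s0: <>(~s | s) requires ~s | s at some successor in {s1, s2, s4, s6}.
        ~s | s holds at s1, so <>(~s | s) is true at s0.

No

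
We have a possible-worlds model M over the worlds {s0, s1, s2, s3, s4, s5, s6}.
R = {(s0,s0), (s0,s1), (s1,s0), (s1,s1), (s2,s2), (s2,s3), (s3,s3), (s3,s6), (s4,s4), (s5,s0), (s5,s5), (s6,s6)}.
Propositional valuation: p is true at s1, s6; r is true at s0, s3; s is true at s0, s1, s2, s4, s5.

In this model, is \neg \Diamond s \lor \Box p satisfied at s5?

No

At s5: \neg \Diamond s is false, \Box p is false, so \neg \Diamond s \lor \Box p is false.
  At s5: \Diamond s is true, so \neg \Diamond s is false.
    At s5: \Diamond s requires s at some successor in {s0, s5}.
      s holds at s0, so \Diamond s is true at s5.
  At s5: \Box p requires p at every successor {s0, s5}.
    p fails at s0, so \Box p is false at s5.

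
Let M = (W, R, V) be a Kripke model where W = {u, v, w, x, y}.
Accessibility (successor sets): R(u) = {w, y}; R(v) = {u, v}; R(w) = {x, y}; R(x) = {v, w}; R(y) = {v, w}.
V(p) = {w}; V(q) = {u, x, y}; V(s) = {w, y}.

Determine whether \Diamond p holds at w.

At w: \Diamond p requires p at some successor in {x, y}.
  At x: p is false.
  At y: p is false.
So \Diamond p is false at w.

No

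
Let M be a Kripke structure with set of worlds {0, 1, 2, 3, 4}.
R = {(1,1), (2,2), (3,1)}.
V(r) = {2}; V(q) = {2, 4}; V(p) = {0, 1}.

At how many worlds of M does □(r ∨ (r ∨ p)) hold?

Let φ = □(r ∨ (r ∨ p)). Evaluate φ at each world:
  0 (successors ∅): φ is true.
  1 (successors {1}): φ is true.
  2 (successors {2}): φ is true.
  3 (successors {1}): φ is true.
  4 (successors ∅): φ is true.
For instance, at 2:
  At 2: □(r ∨ (r ∨ p)) requires r ∨ (r ∨ p) at every successor {2}.
    At 2: r ∨ (r ∨ p) is true.
  So □(r ∨ (r ∨ p)) is true at 2.
Satisfying worlds: {0, 1, 2, 3, 4}

5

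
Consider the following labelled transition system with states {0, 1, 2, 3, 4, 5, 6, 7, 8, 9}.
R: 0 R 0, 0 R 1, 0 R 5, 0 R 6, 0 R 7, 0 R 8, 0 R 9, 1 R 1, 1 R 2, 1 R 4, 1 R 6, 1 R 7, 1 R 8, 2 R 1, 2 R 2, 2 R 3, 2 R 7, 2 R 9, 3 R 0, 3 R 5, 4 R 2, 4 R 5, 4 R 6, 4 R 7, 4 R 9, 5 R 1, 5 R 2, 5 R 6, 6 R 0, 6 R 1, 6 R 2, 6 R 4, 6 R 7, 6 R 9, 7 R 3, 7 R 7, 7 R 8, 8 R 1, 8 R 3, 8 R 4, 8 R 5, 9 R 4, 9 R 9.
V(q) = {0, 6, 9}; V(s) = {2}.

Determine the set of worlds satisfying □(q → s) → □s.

Recall that □ψ holds at a world iff ψ holds at every accessible world, and ◇ψ holds iff ψ holds at some accessible world.
Let φ = □(q → s) → □s. Evaluate φ at each world:
  0 (successors {0, 1, 5, 6, 7, 8, 9}): φ is true.
  1 (successors {1, 2, 4, 6, 7, 8}): φ is true.
  2 (successors {1, 2, 3, 7, 9}): φ is true.
  3 (successors {0, 5}): φ is true.
  4 (successors {2, 5, 6, 7, 9}): φ is true.
  5 (successors {1, 2, 6}): φ is true.
  6 (successors {0, 1, 2, 4, 7, 9}): φ is true.
  7 (successors {3, 7, 8}): φ is false.
  8 (successors {1, 3, 4, 5}): φ is false.
  9 (successors {4, 9}): φ is true.
For instance, at 5:
  At 5: □(q → s) is false, □s is false, so □(q → s) → □s is true.
    At 5: □(q → s) requires q → s at every successor {1, 2, 6}.
      q → s fails at 6, so □(q → s) is false at 5.
    At 5: □s requires s at every successor {1, 2, 6}.
      s fails at 1, so □s is false at 5.
Satisfying worlds: {0, 1, 2, 3, 4, 5, 6, 9}

0, 1, 2, 3, 4, 5, 6, 9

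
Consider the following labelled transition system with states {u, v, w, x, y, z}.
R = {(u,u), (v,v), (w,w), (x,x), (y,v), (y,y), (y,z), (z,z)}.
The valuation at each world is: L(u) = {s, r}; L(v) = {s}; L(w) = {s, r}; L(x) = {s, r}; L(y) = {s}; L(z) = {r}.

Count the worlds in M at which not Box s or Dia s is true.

6

Recall that Box ψ holds at a world iff ψ holds at every accessible world, and Dia ψ holds iff ψ holds at some accessible world.
Let φ = not Box s or Dia s. Evaluate φ at each world:
  u (successors {u}): φ is true.
  v (successors {v}): φ is true.
  w (successors {w}): φ is true.
  x (successors {x}): φ is true.
  y (successors {v, y, z}): φ is true.
  z (successors {z}): φ is true.
For instance, at v:
  At v: not Box s is false, Dia s is true, so not Box s or Dia s is true.
    At v: Box s is true, so not Box s is false.
      At v: Box s requires s at every successor {v}.
        At v: s is true.
      So Box s is true at v.
    At v: Dia s requires s at some successor in {v}.
      s holds at v, so Dia s is true at v.
Satisfying worlds: {u, v, w, x, y, z}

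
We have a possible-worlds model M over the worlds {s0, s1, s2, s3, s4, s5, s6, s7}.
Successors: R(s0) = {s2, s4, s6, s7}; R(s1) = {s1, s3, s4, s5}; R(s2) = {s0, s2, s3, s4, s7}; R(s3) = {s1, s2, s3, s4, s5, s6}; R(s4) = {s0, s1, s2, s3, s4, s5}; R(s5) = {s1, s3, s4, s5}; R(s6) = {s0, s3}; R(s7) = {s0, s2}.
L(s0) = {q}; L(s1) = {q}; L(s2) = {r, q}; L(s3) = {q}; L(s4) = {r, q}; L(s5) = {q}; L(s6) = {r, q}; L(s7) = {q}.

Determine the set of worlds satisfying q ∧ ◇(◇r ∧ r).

s0, s1, s2, s3, s4, s5, s7

Recall that ◇ψ holds at a world iff ψ holds at some accessible world.
Let φ = q ∧ ◇(◇r ∧ r). Evaluate φ at each world:
  s0 (successors {s2, s4, s6, s7}): φ is true.
  s1 (successors {s1, s3, s4, s5}): φ is true.
  s2 (successors {s0, s2, s3, s4, s7}): φ is true.
  s3 (successors {s1, s2, s3, s4, s5, s6}): φ is true.
  s4 (successors {s0, s1, s2, s3, s4, s5}): φ is true.
  s5 (successors {s1, s3, s4, s5}): φ is true.
  s6 (successors {s0, s3}): φ is false.
  s7 (successors {s0, s2}): φ is true.
For instance, at s6:
  At s6: q is true, ◇(◇r ∧ r) is false, so q ∧ ◇(◇r ∧ r) is false.
    At s6: ◇(◇r ∧ r) requires ◇r ∧ r at some successor in {s0, s3}.
      At s0: ◇r ∧ r is false.
      At s3: ◇r ∧ r is false.
    So ◇(◇r ∧ r) is false at s6.
Satisfying worlds: {s0, s1, s2, s3, s4, s5, s7}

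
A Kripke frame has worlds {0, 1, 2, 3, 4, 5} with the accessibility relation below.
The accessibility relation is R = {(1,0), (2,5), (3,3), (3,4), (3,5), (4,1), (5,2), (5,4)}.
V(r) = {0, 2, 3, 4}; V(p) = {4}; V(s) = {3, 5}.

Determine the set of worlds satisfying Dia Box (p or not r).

1, 3, 5

Recall that Box ψ holds at a world iff ψ holds at every accessible world, and Dia ψ holds iff ψ holds at some accessible world.
Let φ = Dia Box (p or not r). Evaluate φ at each world:
  0 (successors ∅): φ is false.
  1 (successors {0}): φ is true.
  2 (successors {5}): φ is false.
  3 (successors {3, 4, 5}): φ is true.
  4 (successors {1}): φ is false.
  5 (successors {2, 4}): φ is true.
For instance, at 2:
  At 2: Dia Box (p or not r) requires Box (p or not r) at some successor in {5}.
    At 5: Box (p or not r) is false.
  So Dia Box (p or not r) is false at 2.
Satisfying worlds: {1, 3, 5}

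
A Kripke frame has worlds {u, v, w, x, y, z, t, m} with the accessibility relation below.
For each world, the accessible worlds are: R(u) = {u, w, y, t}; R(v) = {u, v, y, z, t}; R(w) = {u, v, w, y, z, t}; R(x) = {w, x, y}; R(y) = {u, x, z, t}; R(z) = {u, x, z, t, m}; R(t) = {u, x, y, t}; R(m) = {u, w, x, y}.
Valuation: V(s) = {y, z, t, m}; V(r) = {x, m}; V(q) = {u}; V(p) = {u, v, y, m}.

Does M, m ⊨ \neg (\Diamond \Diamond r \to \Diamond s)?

At m: \Diamond \Diamond r \to \Diamond s is true, so \neg (\Diamond \Diamond r \to \Diamond s) is false.
  At m: \Diamond \Diamond r is true, \Diamond s is true, so \Diamond \Diamond r \to \Diamond s is true.
    At m: \Diamond \Diamond r requires \Diamond r at some successor in {u, w, x, y}.
      \Diamond r holds at x, so \Diamond \Diamond r is true at m.
    At m: \Diamond s requires s at some successor in {u, w, x, y}.
      s holds at y, so \Diamond s is true at m.

No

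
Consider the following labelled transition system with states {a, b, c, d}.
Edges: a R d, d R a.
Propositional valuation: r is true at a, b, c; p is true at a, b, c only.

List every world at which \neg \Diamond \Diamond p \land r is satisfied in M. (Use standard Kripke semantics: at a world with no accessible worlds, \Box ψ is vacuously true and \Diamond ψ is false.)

b, c

Recall that \Diamond ψ holds at a world iff ψ holds at some accessible world.
Let φ = \neg \Diamond \Diamond p \land r. Evaluate φ at each world:
  a (successors {d}): φ is false.
  b (successors ∅): φ is true.
  c (successors ∅): φ is true.
  d (successors {a}): φ is false.
For instance, at a:
  At a: \neg \Diamond \Diamond p is false, r is true, so \neg \Diamond \Diamond p \land r is false.
    At a: \Diamond \Diamond p is true, so \neg \Diamond \Diamond p is false.
      At a: \Diamond \Diamond p requires \Diamond p at some successor in {d}.
        \Diamond p holds at d, so \Diamond \Diamond p is true at a.
Satisfying worlds: {b, c}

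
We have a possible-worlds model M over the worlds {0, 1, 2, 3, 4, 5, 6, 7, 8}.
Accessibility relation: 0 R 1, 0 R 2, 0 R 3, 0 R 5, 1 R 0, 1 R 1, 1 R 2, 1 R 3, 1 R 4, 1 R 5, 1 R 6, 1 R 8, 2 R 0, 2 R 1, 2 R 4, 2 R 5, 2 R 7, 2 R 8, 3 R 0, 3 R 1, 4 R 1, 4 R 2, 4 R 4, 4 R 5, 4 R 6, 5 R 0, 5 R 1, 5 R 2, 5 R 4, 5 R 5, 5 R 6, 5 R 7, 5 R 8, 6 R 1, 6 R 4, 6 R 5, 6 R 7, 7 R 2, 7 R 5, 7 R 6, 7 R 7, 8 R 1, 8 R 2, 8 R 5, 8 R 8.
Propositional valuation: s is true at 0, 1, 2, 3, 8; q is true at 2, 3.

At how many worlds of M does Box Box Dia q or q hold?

Let φ = Box Box Dia q or q. Evaluate φ at each world:
  0 (successors {1, 2, 3, 5}): φ is false.
  1 (successors {0, 1, 2, 3, 4, 5, 6, 8}): φ is false.
  2 (successors {0, 1, 4, 5, 7, 8}): φ is true.
  3 (successors {0, 1}): φ is true.
  4 (successors {1, 2, 4, 5, 6}): φ is false.
  5 (successors {0, 1, 2, 4, 5, 6, 7, 8}): φ is false.
  6 (successors {1, 4, 5, 7}): φ is false.
  7 (successors {2, 5, 6, 7}): φ is false.
  8 (successors {1, 2, 5, 8}): φ is false.
For instance, at 1:
  At 1: Box Box Dia q is false, q is false, so Box Box Dia q or q is false.
    At 1: Box Box Dia q requires Box Dia q at every successor {0, 1, 2, 3, 4, 5, 6, 8}.
      Box Dia q fails at 0, so Box Box Dia q is false at 1.
Satisfying worlds: {2, 3}

2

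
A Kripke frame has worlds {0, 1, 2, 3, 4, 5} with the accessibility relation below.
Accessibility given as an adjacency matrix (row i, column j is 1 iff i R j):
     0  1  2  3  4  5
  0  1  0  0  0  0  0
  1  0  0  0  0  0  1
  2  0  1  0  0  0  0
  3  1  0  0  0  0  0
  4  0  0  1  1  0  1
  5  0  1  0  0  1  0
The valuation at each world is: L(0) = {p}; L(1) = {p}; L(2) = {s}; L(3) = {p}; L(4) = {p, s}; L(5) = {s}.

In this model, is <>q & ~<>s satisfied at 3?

No

At 3: <>q is false, ~<>s is true, so <>q & ~<>s is false.
  At 3: <>q requires q at some successor in {0}.
    At 0: q is false.
  So <>q is false at 3.
  At 3: <>s is false, so ~<>s is true.
    At 3: <>s requires s at some successor in {0}.
      At 0: s is false.
    So <>s is false at 3.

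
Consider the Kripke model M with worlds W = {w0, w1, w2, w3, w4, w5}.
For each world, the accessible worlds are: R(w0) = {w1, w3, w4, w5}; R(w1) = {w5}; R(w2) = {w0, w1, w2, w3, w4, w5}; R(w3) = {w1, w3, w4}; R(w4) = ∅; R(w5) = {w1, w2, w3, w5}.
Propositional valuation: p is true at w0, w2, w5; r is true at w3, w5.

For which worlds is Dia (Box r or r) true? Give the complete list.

Let φ = Dia (Box r or r). Evaluate φ at each world:
  w0 (successors {w1, w3, w4, w5}): φ is true.
  w1 (successors {w5}): φ is true.
  w2 (successors {w0, w1, w2, w3, w4, w5}): φ is true.
  w3 (successors {w1, w3, w4}): φ is true.
  w4 (successors ∅): φ is false.
  w5 (successors {w1, w2, w3, w5}): φ is true.
For instance, at w0:
  At w0: Dia (Box r or r) requires Box r or r at some successor in {w1, w3, w4, w5}.
    Box r or r holds at w1, so Dia (Box r or r) is true at w0.
      At w1: Box r is true, r is false, so Box r or r is true.
Satisfying worlds: {w0, w1, w2, w3, w5}

w0, w1, w2, w3, w5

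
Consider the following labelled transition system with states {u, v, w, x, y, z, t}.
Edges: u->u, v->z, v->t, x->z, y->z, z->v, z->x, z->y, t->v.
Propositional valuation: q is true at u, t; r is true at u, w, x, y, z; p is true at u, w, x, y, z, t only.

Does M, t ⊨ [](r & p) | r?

No

At t: [](r & p) is false, r is false, so [](r & p) | r is false.
  At t: [](r & p) requires r & p at every successor {v}.
    r & p fails at v, so [](r & p) is false at t.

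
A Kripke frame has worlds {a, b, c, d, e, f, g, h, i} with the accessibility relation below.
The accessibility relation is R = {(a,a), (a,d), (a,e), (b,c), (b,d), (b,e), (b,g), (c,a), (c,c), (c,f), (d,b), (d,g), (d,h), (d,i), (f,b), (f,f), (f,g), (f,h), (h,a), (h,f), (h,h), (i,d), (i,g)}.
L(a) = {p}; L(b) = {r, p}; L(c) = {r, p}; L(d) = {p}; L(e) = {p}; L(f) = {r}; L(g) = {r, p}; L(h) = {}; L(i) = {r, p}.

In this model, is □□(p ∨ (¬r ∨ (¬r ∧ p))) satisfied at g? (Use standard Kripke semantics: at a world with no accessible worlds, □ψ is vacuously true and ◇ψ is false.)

Recall that □ψ holds at a world iff ψ holds at every accessible world, and ◇ψ holds iff ψ holds at some accessible world.
At g: no accessible worlds, so □□(p ∨ (¬r ∨ (¬r ∧ p))) holds vacuously.

Yes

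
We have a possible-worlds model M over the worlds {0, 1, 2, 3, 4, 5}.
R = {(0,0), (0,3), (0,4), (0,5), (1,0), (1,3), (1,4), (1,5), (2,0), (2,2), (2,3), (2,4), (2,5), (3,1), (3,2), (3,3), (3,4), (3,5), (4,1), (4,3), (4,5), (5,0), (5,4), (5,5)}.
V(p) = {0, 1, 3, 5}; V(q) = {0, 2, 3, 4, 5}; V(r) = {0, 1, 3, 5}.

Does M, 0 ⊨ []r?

At 0: []r requires r at every successor {0, 3, 4, 5}.
  r fails at 4, so []r is false at 0.

No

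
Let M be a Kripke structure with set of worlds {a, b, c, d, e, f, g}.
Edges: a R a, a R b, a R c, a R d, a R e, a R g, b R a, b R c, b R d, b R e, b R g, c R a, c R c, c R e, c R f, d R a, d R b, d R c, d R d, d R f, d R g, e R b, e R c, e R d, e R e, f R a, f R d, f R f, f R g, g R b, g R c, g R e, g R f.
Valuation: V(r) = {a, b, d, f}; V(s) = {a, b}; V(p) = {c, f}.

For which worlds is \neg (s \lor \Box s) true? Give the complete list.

c, d, e, f, g

Let φ = \neg (s \lor \Box s). Evaluate φ at each world:
  a (successors {a, b, c, d, e, g}): φ is false.
  b (successors {a, c, d, e, g}): φ is false.
  c (successors {a, c, e, f}): φ is true.
  d (successors {a, b, c, d, f, g}): φ is true.
  e (successors {b, c, d, e}): φ is true.
  f (successors {a, d, f, g}): φ is true.
  g (successors {b, c, e, f}): φ is true.
For instance, at c:
  At c: s \lor \Box s is false, so \neg (s \lor \Box s) is true.
    At c: s is false, \Box s is false, so s \lor \Box s is false.
      At c: \Box s requires s at every successor {a, c, e, f}.
        s fails at c, so \Box s is false at c.
Satisfying worlds: {c, d, e, f, g}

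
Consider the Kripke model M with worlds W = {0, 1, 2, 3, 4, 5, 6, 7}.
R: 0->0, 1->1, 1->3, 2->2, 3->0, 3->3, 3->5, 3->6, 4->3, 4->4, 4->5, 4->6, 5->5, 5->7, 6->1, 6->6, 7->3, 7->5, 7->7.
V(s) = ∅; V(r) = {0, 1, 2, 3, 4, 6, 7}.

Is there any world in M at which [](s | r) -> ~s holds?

Let φ = [](s | r) -> ~s. Evaluate φ at each world:
  0 (successors {0}): φ is true.
  1 (successors {1, 3}): φ is true.
  2 (successors {2}): φ is true.
  3 (successors {0, 3, 5, 6}): φ is true.
  4 (successors {3, 4, 5, 6}): φ is true.
  5 (successors {5, 7}): φ is true.
  6 (successors {1, 6}): φ is true.
  7 (successors {3, 5, 7}): φ is true.
Detail at 0 (witness):
  At 0: [](s | r) is true, ~s is true, so [](s | r) -> ~s is true.
    At 0: [](s | r) requires s | r at every successor {0}.
      At 0: s | r is true.
    So [](s | r) is true at 0.

Yes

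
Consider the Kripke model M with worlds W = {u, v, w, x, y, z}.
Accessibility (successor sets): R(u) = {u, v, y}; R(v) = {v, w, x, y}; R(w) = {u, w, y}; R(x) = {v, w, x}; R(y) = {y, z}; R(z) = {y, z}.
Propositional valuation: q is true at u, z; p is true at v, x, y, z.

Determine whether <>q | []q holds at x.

At x: <>q is false, []q is false, so <>q | []q is false.
  At x: <>q requires q at some successor in {v, w, x}.
    At v: q is false.
    At w: q is false.
    At x: q is false.
  So <>q is false at x.
  At x: []q requires q at every successor {v, w, x}.
    q fails at v, so []q is false at x.

No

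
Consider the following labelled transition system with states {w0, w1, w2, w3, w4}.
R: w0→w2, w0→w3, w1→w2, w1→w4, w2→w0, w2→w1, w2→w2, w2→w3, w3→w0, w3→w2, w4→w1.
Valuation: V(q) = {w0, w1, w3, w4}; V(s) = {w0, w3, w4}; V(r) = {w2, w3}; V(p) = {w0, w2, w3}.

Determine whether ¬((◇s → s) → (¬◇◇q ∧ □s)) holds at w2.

At w2: (◇s → s) → (¬◇◇q ∧ □s) is true, so ¬((◇s → s) → (¬◇◇q ∧ □s)) is false.
  At w2: ◇s → s is false, ¬◇◇q ∧ □s is false, so (◇s → s) → (¬◇◇q ∧ □s) is true.
    At w2: ◇s is true, s is false, so ◇s → s is false.
      At w2: ◇s requires s at some successor in {w0, w1, w2, w3}.
        s holds at w0, so ◇s is true at w2.
    At w2: ¬◇◇q is false, □s is false, so ¬◇◇q ∧ □s is false.
      At w2: ◇◇q is true, so ¬◇◇q is false.
      At w2: □s requires s at every successor {w0, w1, w2, w3}.
        s fails at w1, so □s is false at w2.

No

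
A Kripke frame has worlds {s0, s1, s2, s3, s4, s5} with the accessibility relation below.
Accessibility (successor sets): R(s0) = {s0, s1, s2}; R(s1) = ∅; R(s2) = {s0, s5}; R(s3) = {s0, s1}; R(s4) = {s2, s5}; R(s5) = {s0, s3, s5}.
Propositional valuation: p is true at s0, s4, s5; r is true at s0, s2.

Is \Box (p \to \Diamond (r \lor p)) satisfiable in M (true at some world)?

Let φ = \Box (p \to \Diamond (r \lor p)). Evaluate φ at each world:
  s0 (successors {s0, s1, s2}): φ is true.
  s1 (successors ∅): φ is true.
  s2 (successors {s0, s5}): φ is true.
  s3 (successors {s0, s1}): φ is true.
  s4 (successors {s2, s5}): φ is true.
  s5 (successors {s0, s3, s5}): φ is true.
Detail at s0 (witness):
  At s0: \Box (p \to \Diamond (r \lor p)) requires p \to \Diamond (r \lor p) at every successor {s0, s1, s2}.
      At s0: p is true, \Diamond (r \lor p) is true, so p \to \Diamond (r \lor p) is true.
      At s1: p is false, \Diamond (r \lor p) is false, so p \to \Diamond (r \lor p) is true.
      At s2: p is false, \Diamond (r \lor p) is true, so p \to \Diamond (r \lor p) is true.
  So \Box (p \to \Diamond (r \lor p)) is true at s0.

Yes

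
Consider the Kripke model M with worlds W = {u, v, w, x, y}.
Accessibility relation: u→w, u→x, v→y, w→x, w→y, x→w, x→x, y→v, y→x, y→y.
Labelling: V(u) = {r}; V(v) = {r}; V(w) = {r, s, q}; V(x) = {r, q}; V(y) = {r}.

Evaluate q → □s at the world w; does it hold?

Recall that □ψ holds at a world iff ψ holds at every accessible world, and ◇ψ holds iff ψ holds at some accessible world.
At w: q is true, □s is false, so q → □s is false.
  At w: □s requires s at every successor {x, y}.
    s fails at x, so □s is false at w.

No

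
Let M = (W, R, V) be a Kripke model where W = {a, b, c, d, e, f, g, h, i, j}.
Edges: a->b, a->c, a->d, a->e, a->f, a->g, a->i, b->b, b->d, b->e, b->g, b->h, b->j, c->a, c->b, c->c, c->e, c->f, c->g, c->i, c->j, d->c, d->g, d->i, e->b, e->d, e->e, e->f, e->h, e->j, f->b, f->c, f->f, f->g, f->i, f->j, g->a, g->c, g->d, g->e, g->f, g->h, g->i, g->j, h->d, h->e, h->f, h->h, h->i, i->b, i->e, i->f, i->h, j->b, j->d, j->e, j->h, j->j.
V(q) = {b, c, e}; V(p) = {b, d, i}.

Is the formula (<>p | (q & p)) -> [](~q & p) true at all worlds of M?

No

Let φ = (<>p | (q & p)) -> [](~q & p). Evaluate φ at each world:
  a (successors {b, c, d, e, f, g, i}): φ is false.
  b (successors {b, d, e, g, h, j}): φ is false.
  c (successors {a, b, c, e, f, g, i, j}): φ is false.
  d (successors {c, g, i}): φ is false.
  e (successors {b, d, e, f, h, j}): φ is false.
  f (successors {b, c, f, g, i, j}): φ is false.
  g (successors {a, c, d, e, f, h, i, j}): φ is false.
  h (successors {d, e, f, h, i}): φ is false.
  i (successors {b, e, f, h}): φ is false.
  j (successors {b, d, e, h, j}): φ is false.
Detail at a (counterexample):
  At a: <>p | (q & p) is true, [](~q & p) is false, so (<>p | (q & p)) -> [](~q & p) is false.
    At a: <>p is true, q & p is false, so <>p | (q & p) is true.
      At a: <>p requires p at some successor in {b, c, d, e, f, g, i}.
        p holds at b, so <>p is true at a.
    At a: [](~q & p) requires ~q & p at every successor {b, c, d, e, f, g, i}.
      ~q & p fails at b, so [](~q & p) is false at a.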